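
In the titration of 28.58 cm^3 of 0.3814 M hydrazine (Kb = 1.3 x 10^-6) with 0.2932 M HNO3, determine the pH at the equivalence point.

n(N2H4) = 0.3814 x 0.02858 = 0.01090 mol; V(HNO3) at equivalence = 0.01090/0.2932 = 0.03718 L.
At equivalence the base is fully converted to N2H5+; total volume = 0.06576 L, so [N2H5+] = 0.01090/0.06576 = 0.1658 M.
Ka(N2H5+) = Kw/Kb = 1.0e-14 / 1.3 x 10^-6 = 7.69e-9.
[H^+] = sqrt(Ka x [N2H5+]) = sqrt(7.69e-9 x 0.1658) = 3.57e-5 M.
pH = -log(3.57e-5) = 4.45.

4.45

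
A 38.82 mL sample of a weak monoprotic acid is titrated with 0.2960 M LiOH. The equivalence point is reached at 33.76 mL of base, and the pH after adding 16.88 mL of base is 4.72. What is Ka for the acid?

1.9 x 10^-5

16.88 mL is half of the equivalence volume, so this is the half-equivalence point where [HA] = [A^-].
At half-equivalence pH = pKa, so pKa = 4.72.
Ka = 10^(-4.72) = 1.9 x 10^-5.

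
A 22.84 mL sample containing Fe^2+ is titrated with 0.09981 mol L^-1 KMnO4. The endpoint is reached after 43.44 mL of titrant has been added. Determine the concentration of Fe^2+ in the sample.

0.949 M

n(KMnO4) = 0.09981 x 0.04344 = 0.004336 mol.
From the balanced equation, 1 mol KMnO4 reacts with 5 mol Fe^2+, so n(Fe^2+) = 0.004336 x 5/1 = 0.02168 mol.
[Fe^2+] = 0.02168 / 0.02284 L = 0.949 M.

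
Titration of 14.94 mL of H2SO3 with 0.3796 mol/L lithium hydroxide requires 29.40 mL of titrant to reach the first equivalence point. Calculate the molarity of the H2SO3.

n(LiOH) = 0.3796 x 0.02940 = 0.01116 mol.
At the first equivalence point, 1 mol OH^- react per mol H2SO3, so n(H2SO3) = 0.01116 / 1 = 0.01116 mol.
[H2SO3] = 0.01116 / 0.01494 L = 0.747 M.

0.747 M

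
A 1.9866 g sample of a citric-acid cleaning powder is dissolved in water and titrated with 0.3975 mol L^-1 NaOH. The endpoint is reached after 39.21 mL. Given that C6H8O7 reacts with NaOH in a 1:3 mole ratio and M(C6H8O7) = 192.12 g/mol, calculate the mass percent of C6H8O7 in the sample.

50.2%

n(NaOH) = 0.3975 x 0.03921 = 0.01559 mol.
n(C6H8O7) = 0.01559 / 3 = 0.005195 mol.
mass of C6H8O7 = 0.005195 x 192.12 = 0.9981 g.
% purity = 0.9981 / 1.9866 x 100 = 50.2%.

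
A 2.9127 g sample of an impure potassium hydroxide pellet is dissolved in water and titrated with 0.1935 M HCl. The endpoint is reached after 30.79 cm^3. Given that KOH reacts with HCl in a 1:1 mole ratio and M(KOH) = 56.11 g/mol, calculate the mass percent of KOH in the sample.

11.5%

n(HCl) = 0.1935 x 0.03079 = 0.005958 mol.
n(KOH) = 0.005958 / 1 = 0.005958 mol.
mass of KOH = 0.005958 x 56.11 = 0.3343 g.
% purity = 0.3343 / 2.9127 x 100 = 11.5%.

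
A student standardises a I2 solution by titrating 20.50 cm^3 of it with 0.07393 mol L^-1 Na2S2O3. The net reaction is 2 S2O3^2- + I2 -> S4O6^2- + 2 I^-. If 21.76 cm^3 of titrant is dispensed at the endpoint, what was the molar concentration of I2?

0.0392 M

n(Na2S2O3) = 0.07393 x 0.02176 = 0.001609 mol.
From the balanced equation, 2 mol Na2S2O3 reacts with 1 mol I2, so n(I2) = 0.001609 x 1/2 = 0.0008044 mol.
[I2] = 0.0008044 / 0.02050 L = 0.0392 M.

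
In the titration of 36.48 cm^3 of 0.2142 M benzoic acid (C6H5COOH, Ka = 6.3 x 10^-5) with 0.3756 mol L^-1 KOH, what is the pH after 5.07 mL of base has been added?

Initial n(C6H5COOH) = 0.2142 x 0.03648 = 0.007814 mol.
n(KOH) added = 0.3756 x 0.005070 = 0.001904 mol, converting that many moles of C6H5COOH to C6H5COO-.
Remaining n(C6H5COOH) = 0.005910 mol; n(C6H5COO-) = 0.001904 mol.
By Henderson-Hasselbalch, pH = pKa + log([A^-]/[HA]) = 4.20 + log(0.001904/0.005910) = 4.20 + (-0.49) = 3.71.

3.71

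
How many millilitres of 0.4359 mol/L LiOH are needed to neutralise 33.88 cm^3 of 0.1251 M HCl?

n(HCl) = 0.1251 mol/L x 0.03388 L = 0.004238 mol.
At equivalence n(LiOH) = n(HCl) = 0.004238 mol.
V(LiOH) = 0.004238 / 0.4359 = 0.009723 L = 9.72 mL.

9.72 mL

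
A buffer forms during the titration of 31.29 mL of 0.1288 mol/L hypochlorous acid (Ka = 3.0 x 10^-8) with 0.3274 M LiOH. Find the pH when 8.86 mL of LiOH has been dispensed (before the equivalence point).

7.93

Initial n(HClO) = 0.1288 x 0.03129 = 0.004030 mol.
n(LiOH) added = 0.3274 x 0.008860 = 0.002901 mol, converting that many moles of HClO to ClO-.
Remaining n(HClO) = 0.001129 mol; n(ClO-) = 0.002901 mol.
By Henderson-Hasselbalch, pH = pKa + log([A^-]/[HA]) = 7.52 + log(0.002901/0.001129) = 7.52 + (+0.41) = 7.93.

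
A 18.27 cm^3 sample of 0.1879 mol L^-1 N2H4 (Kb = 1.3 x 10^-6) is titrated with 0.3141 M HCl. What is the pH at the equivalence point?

4.52

n(N2H4) = 0.1879 x 0.01827 = 0.003433 mol; V(HCl) at equivalence = 0.003433/0.3141 = 0.01093 L.
At equivalence the base is fully converted to N2H5+; total volume = 0.02920 L, so [N2H5+] = 0.003433/0.02920 = 0.1176 M.
Ka(N2H5+) = Kw/Kb = 1.0e-14 / 1.3 x 10^-6 = 7.69e-9.
[H^+] = sqrt(Ka x [N2H5+]) = sqrt(7.69e-9 x 0.1176) = 3.01e-5 M.
pH = -log(3.01e-5) = 4.52.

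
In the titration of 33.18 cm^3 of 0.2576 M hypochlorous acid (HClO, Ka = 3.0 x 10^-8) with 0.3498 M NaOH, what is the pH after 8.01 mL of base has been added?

Initial n(HClO) = 0.2576 x 0.03318 = 0.008547 mol.
n(NaOH) added = 0.3498 x 0.008010 = 0.002802 mol, converting that many moles of HClO to ClO-.
Remaining n(HClO) = 0.005745 mol; n(ClO-) = 0.002802 mol.
By Henderson-Hasselbalch, pH = pKa + log([A^-]/[HA]) = 7.52 + log(0.002802/0.005745) = 7.52 + (-0.31) = 7.21.

7.21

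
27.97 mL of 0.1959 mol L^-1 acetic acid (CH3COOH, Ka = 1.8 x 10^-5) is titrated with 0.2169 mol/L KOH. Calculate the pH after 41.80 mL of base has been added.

n(acid) = 0.1959 x 0.02797 = 0.005479 mol; n(KOH) added = 0.2169 x 0.04180 = 0.009066 mol.
Base is in excess by 0.009066 - 0.005479 = 0.003587 mol in a total volume of 0.06977 L.
[OH^-] = 0.003587/0.06977 = 0.05141 M, so pOH = 1.29 and pH = 14.00 - 1.29 = 12.71.

12.71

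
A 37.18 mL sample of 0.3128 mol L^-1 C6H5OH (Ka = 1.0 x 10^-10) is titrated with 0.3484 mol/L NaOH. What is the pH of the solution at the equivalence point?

n(C6H5OH) = 0.3128 x 0.03718 = 0.01163 mol; V(NaOH) at equivalence = 0.01163/0.3484 = 0.03338 L.
At equivalence all the acid is converted to C6H5O-; total volume = 0.03718 + 0.03338 = 0.07056 L, so [C6H5O-] = 0.01163/0.07056 = 0.1648 M.
Kb = Kw/Ka = 1.0e-14 / 1.0 x 10^-10 = 0.000100.
[OH^-] = sqrt(Kb x [C6H5O-]) = sqrt(0.000100 x 0.1648) = 0.00406 M.
pOH = 2.39, so pH = 14.00 - 2.39 = 11.61.

11.61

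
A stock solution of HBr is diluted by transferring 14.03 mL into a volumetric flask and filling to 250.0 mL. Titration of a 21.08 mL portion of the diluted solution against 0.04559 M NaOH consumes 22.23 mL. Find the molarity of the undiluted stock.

n(NaOH) = 0.04559 x 0.02223 = 0.001013 mol.
n(HBr) in the aliquot = 0.001013 mol.
[diluted HBr] = 0.001013 / 0.02108 = 0.04808 M.
Dilution factor = 250.0/14.03 = 17.82, so [stock] = 0.04808 x 17.82 = 0.857 M.

0.857 M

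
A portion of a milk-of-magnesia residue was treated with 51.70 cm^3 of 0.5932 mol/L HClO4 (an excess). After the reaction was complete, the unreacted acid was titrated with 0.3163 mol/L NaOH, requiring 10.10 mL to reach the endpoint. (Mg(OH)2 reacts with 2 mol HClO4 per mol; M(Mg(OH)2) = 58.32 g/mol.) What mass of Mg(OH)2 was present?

Total n(HClO4) added = 0.5932 x 0.05170 = 0.03067 mol.
n(NaOH) used = 0.3163 x 0.01010 = 0.003195 mol, which equals the excess n(HClO4).
So n(HClO4) consumed by the sample = 0.03067 - 0.003195 = 0.02747 mol.
n(Mg(OH)2) = 0.02747 / 2 = 0.01374 mol.
mass = 0.01374 mol x 58.32 g/mol = 0.801 g.

0.801 g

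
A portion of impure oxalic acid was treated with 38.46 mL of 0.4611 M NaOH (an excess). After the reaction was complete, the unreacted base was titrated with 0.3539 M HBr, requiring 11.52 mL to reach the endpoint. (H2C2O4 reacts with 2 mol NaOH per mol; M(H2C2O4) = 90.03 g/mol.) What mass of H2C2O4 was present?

Total n(NaOH) added = 0.4611 x 0.03846 = 0.01773 mol.
n(HBr) used = 0.3539 x 0.01152 = 0.004077 mol, which equals the excess n(NaOH).
So n(NaOH) consumed by the sample = 0.01773 - 0.004077 = 0.01366 mol.
n(H2C2O4) = 0.01366 / 2 = 0.006828 mol.
mass = 0.006828 mol x 90.03 g/mol = 0.615 g.

0.615 g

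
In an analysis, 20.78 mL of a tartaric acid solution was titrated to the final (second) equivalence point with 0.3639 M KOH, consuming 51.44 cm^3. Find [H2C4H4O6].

n(KOH) = 0.3639 x 0.05144 = 0.01872 mol.
At the final (second) equivalence point, 2 mol OH^- react per mol H2C4H4O6, so n(H2C4H4O6) = 0.01872 / 2 = 0.009360 mol.
[H2C4H4O6] = 0.009360 / 0.02078 L = 0.450 M.

0.450 M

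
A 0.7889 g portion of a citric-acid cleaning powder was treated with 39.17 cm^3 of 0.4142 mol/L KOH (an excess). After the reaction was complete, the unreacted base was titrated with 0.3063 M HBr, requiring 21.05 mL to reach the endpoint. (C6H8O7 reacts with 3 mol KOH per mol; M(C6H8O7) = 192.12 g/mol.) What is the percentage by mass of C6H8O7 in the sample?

Total n(KOH) added = 0.4142 x 0.03917 = 0.01622 mol.
n(HBr) used = 0.3063 x 0.02105 = 0.006448 mol, which equals the excess n(KOH).
So n(KOH) consumed by the sample = 0.01622 - 0.006448 = 0.009777 mol.
n(C6H8O7) = 0.009777 / 3 = 0.003259 mol.
mass C6H8O7 = 0.003259 x 192.12 = 0.6261 g, so %C6H8O7 = 0.6261/0.7889 x 100 = 79.4%.

79.4%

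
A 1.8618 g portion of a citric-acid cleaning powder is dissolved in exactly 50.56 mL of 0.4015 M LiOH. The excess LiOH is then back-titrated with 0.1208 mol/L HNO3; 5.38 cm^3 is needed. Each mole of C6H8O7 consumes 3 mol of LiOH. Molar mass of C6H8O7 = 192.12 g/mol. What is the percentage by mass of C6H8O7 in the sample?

Total n(LiOH) added = 0.4015 x 0.05056 = 0.02030 mol.
n(HNO3) used = 0.1208 x 0.005380 = 0.0006499 mol, which equals the excess n(LiOH).
So n(LiOH) consumed by the sample = 0.02030 - 0.0006499 = 0.01965 mol.
n(C6H8O7) = 0.01965 / 3 = 0.006550 mol.
mass C6H8O7 = 0.006550 x 192.12 = 1.258 g, so %C6H8O7 = 1.258/1.8618 x 100 = 67.6%.

67.6%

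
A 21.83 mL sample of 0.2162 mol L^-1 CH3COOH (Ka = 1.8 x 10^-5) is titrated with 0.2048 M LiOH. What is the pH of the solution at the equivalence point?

8.88

n(CH3COOH) = 0.2162 x 0.02183 = 0.004720 mol; V(LiOH) at equivalence = 0.004720/0.2048 = 0.02305 L.
At equivalence all the acid is converted to CH3COO-; total volume = 0.02183 + 0.02305 = 0.04488 L, so [CH3COO-] = 0.004720/0.04488 = 0.1052 M.
Kb = Kw/Ka = 1.0e-14 / 1.8 x 10^-5 = 5.56e-10.
[OH^-] = sqrt(Kb x [CH3COO-]) = sqrt(5.56e-10 x 0.1052) = 7.64e-6 M.
pOH = 5.12, so pH = 14.00 - 5.12 = 8.88.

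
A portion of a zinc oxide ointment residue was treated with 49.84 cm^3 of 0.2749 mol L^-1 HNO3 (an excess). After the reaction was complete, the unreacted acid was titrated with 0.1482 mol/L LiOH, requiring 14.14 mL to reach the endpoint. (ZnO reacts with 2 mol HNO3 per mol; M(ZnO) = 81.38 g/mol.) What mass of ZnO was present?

0.472 g

Total n(HNO3) added = 0.2749 x 0.04984 = 0.01370 mol.
n(LiOH) used = 0.1482 x 0.01414 = 0.002096 mol, which equals the excess n(HNO3).
So n(HNO3) consumed by the sample = 0.01370 - 0.002096 = 0.01161 mol.
n(ZnO) = 0.01161 / 2 = 0.005803 mol.
mass = 0.005803 mol x 81.38 g/mol = 0.472 g.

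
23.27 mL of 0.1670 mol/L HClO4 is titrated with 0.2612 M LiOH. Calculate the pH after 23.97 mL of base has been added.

12.70

n(acid) = 0.1670 x 0.02327 = 0.003886 mol; n(LiOH) added = 0.2612 x 0.02397 = 0.006261 mol.
Base is in excess by 0.006261 - 0.003886 = 0.002375 mol in a total volume of 0.04724 L.
[OH^-] = 0.002375/0.04724 = 0.05027 M, so pOH = 1.30 and pH = 14.00 - 1.30 = 12.70.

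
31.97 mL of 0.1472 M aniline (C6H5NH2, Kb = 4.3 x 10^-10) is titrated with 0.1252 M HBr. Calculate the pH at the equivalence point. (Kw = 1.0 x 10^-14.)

2.90

n(C6H5NH2) = 0.1472 x 0.03197 = 0.004706 mol; V(HBr) at equivalence = 0.004706/0.1252 = 0.03759 L.
At equivalence the base is fully converted to C6H5NH3+; total volume = 0.06956 L, so [C6H5NH3+] = 0.004706/0.06956 = 0.06766 M.
Ka(C6H5NH3+) = Kw/Kb = 1.0e-14 / 4.3 x 10^-10 = 2.33e-5.
[H^+] = sqrt(Ka x [C6H5NH3+]) = sqrt(2.33e-5 x 0.06766) = 0.00125 M.
pH = -log(0.00125) = 2.90.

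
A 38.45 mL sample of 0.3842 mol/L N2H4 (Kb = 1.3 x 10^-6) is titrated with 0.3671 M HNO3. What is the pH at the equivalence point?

n(N2H4) = 0.3842 x 0.03845 = 0.01477 mol; V(HNO3) at equivalence = 0.01477/0.3671 = 0.04024 L.
At equivalence the base is fully converted to N2H5+; total volume = 0.07869 L, so [N2H5+] = 0.01477/0.07869 = 0.1877 M.
Ka(N2H5+) = Kw/Kb = 1.0e-14 / 1.3 x 10^-6 = 7.69e-9.
[H^+] = sqrt(Ka x [N2H5+]) = sqrt(7.69e-9 x 0.1877) = 3.80e-5 M.
pH = -log(3.80e-5) = 4.42.

4.42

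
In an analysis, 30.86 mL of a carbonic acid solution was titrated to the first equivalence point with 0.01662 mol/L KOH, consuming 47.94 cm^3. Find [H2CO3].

0.0258 M

n(KOH) = 0.01662 x 0.04794 = 0.0007968 mol.
At the first equivalence point, 1 mol OH^- react per mol H2CO3, so n(H2CO3) = 0.0007968 / 1 = 0.0007968 mol.
[H2CO3] = 0.0007968 / 0.03086 L = 0.0258 M.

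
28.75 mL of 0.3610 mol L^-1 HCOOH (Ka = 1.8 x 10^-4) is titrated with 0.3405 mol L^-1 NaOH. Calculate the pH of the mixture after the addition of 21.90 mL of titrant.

4.15

Initial n(HCOOH) = 0.3610 x 0.02875 = 0.01038 mol.
n(NaOH) added = 0.3405 x 0.02190 = 0.007457 mol, converting that many moles of HCOOH to HCOO-.
Remaining n(HCOOH) = 0.002922 mol; n(HCOO-) = 0.007457 mol.
By Henderson-Hasselbalch, pH = pKa + log([A^-]/[HA]) = 3.74 + log(0.007457/0.002922) = 3.74 + (+0.41) = 4.15.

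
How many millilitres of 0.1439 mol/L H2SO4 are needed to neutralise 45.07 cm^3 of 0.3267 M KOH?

51.2 mL

n(KOH) = 0.3267 mol/L x 0.04507 L = 0.01472 mol.
The neutralisation is 2 KOH : 1 H2SO4, so n(H2SO4) = 0.01472 x 1/2 = 0.007362 mol.
V(H2SO4) = 0.007362 / 0.1439 = 0.05116 L = 51.2 mL.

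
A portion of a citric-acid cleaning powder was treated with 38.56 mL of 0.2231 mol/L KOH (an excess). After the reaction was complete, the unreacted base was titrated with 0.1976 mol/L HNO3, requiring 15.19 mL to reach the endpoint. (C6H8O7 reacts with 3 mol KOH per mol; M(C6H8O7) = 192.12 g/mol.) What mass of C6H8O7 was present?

Total n(KOH) added = 0.2231 x 0.03856 = 0.008603 mol.
n(HNO3) used = 0.1976 x 0.01519 = 0.003002 mol, which equals the excess n(KOH).
So n(KOH) consumed by the sample = 0.008603 - 0.003002 = 0.005601 mol.
n(C6H8O7) = 0.005601 / 3 = 0.001867 mol.
mass = 0.001867 mol x 192.12 g/mol = 0.359 g.

0.359 g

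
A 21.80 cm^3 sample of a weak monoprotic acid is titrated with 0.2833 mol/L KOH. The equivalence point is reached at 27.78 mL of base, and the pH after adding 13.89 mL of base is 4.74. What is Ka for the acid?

1.8 x 10^-5

13.89 mL is half of the equivalence volume, so this is the half-equivalence point where [HA] = [A^-].
At half-equivalence pH = pKa, so pKa = 4.74.
Ka = 10^(-4.74) = 1.8 x 10^-5.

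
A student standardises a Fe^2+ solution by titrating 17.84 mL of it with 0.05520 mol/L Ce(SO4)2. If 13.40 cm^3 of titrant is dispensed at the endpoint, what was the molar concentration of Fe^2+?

n(Ce(SO4)2) = 0.05520 x 0.01340 = 0.0007397 mol.
From the balanced equation, 1 mol Ce(SO4)2 reacts with 1 mol Fe^2+, so n(Fe^2+) = 0.0007397 x 1/1 = 0.0007397 mol.
[Fe^2+] = 0.0007397 / 0.01784 L = 0.0415 M.

0.0415 M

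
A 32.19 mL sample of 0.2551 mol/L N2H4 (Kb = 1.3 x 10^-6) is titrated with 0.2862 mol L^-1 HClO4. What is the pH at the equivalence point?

n(N2H4) = 0.2551 x 0.03219 = 0.008212 mol; V(HClO4) at equivalence = 0.008212/0.2862 = 0.02869 L.
At equivalence the base is fully converted to N2H5+; total volume = 0.06088 L, so [N2H5+] = 0.008212/0.06088 = 0.1349 M.
Ka(N2H5+) = Kw/Kb = 1.0e-14 / 1.3 x 10^-6 = 7.69e-9.
[H^+] = sqrt(Ka x [N2H5+]) = sqrt(7.69e-9 x 0.1349) = 3.22e-5 M.
pH = -log(3.22e-5) = 4.49.

4.49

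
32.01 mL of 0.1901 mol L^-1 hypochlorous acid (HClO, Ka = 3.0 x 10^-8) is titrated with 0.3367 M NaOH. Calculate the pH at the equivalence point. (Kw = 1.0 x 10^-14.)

n(HClO) = 0.1901 x 0.03201 = 0.006085 mol; V(NaOH) at equivalence = 0.006085/0.3367 = 0.01807 L.
At equivalence all the acid is converted to ClO-; total volume = 0.03201 + 0.01807 = 0.05008 L, so [ClO-] = 0.006085/0.05008 = 0.1215 M.
Kb = Kw/Ka = 1.0e-14 / 3.0 x 10^-8 = 3.33e-7.
[OH^-] = sqrt(Kb x [ClO-]) = sqrt(3.33e-7 x 0.1215) = 0.000201 M.
pOH = 3.70, so pH = 14.00 - 3.70 = 10.30.

10.30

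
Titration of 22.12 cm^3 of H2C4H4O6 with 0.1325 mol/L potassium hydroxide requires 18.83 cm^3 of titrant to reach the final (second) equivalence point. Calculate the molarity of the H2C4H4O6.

0.0564 M

n(KOH) = 0.1325 x 0.01883 = 0.002495 mol.
At the final (second) equivalence point, 2 mol OH^- react per mol H2C4H4O6, so n(H2C4H4O6) = 0.002495 / 2 = 0.001247 mol.
[H2C4H4O6] = 0.001247 / 0.02212 L = 0.0564 M.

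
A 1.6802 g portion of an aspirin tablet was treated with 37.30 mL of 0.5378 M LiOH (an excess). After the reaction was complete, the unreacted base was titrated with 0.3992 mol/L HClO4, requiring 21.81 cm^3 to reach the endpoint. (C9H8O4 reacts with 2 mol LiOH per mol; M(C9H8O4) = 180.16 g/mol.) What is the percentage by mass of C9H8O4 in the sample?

Total n(LiOH) added = 0.5378 x 0.03730 = 0.02006 mol.
n(HClO4) used = 0.3992 x 0.02181 = 0.008707 mol, which equals the excess n(LiOH).
So n(LiOH) consumed by the sample = 0.02006 - 0.008707 = 0.01135 mol.
n(C9H8O4) = 0.01135 / 2 = 0.005677 mol.
mass C9H8O4 = 0.005677 x 180.16 = 1.023 g, so %C9H8O4 = 1.023/1.6802 x 100 = 60.9%.

60.9%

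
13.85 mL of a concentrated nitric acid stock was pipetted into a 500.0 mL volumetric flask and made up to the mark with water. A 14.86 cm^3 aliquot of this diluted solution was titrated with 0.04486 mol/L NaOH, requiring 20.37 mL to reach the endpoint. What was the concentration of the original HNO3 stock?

n(NaOH) = 0.04486 x 0.02037 = 0.0009138 mol.
n(HNO3) in the aliquot = 0.0009138 mol.
[diluted HNO3] = 0.0009138 / 0.01486 = 0.06149 M.
Dilution factor = 500.0/13.85 = 36.10, so [stock] = 0.06149 x 36.10 = 2.22 M.

2.22 M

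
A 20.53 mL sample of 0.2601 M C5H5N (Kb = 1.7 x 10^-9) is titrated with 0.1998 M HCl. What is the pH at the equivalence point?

n(C5H5N) = 0.2601 x 0.02053 = 0.005340 mol; V(HCl) at equivalence = 0.005340/0.1998 = 0.02673 L.
At equivalence the base is fully converted to C5H5NH+; total volume = 0.04726 L, so [C5H5NH+] = 0.005340/0.04726 = 0.1130 M.
Ka(C5H5NH+) = Kw/Kb = 1.0e-14 / 1.7 x 10^-9 = 5.88e-6.
[H^+] = sqrt(Ka x [C5H5NH+]) = sqrt(5.88e-6 x 0.1130) = 0.000815 M.
pH = -log(0.000815) = 3.09.

3.09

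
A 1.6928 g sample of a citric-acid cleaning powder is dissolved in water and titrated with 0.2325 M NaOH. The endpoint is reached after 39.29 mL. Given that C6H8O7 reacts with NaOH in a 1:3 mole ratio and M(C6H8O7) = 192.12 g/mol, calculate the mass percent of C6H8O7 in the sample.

n(NaOH) = 0.2325 x 0.03929 = 0.009135 mol.
n(C6H8O7) = 0.009135 / 3 = 0.003045 mol.
mass of C6H8O7 = 0.003045 x 192.12 = 0.5850 g.
% purity = 0.5850 / 1.6928 x 100 = 34.6%.

34.6%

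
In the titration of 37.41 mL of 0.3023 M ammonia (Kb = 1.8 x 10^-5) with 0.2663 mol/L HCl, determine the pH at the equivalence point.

5.05

n(NH3) = 0.3023 x 0.03741 = 0.01131 mol; V(HCl) at equivalence = 0.01131/0.2663 = 0.04247 L.
At equivalence the base is fully converted to NH4+; total volume = 0.07988 L, so [NH4+] = 0.01131/0.07988 = 0.1416 M.
Ka(NH4+) = Kw/Kb = 1.0e-14 / 1.8 x 10^-5 = 5.56e-10.
[H^+] = sqrt(Ka x [NH4+]) = sqrt(5.56e-10 x 0.1416) = 8.87e-6 M.
pH = -log(8.87e-6) = 5.05.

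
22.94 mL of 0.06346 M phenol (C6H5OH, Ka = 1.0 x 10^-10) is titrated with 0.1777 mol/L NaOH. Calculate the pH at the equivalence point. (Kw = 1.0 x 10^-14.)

n(C6H5OH) = 0.06346 x 0.02294 = 0.001456 mol; V(NaOH) at equivalence = 0.001456/0.1777 = 0.008192 L.
At equivalence all the acid is converted to C6H5O-; total volume = 0.02294 + 0.008192 = 0.03113 L, so [C6H5O-] = 0.001456/0.03113 = 0.04676 M.
Kb = Kw/Ka = 1.0e-14 / 1.0 x 10^-10 = 0.000100.
[OH^-] = sqrt(Kb x [C6H5O-]) = sqrt(0.000100 x 0.04676) = 0.00216 M.
pOH = 2.67, so pH = 14.00 - 2.67 = 11.33.

11.33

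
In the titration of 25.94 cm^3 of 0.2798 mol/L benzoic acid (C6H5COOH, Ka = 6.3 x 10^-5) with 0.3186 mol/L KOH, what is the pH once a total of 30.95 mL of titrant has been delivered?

12.66

n(acid) = 0.2798 x 0.02594 = 0.007258 mol; n(KOH) added = 0.3186 x 0.03095 = 0.009861 mol.
Base is in excess by 0.009861 - 0.007258 = 0.002603 mol in a total volume of 0.05689 L.
[OH^-] = 0.002603/0.05689 = 0.04575 M, so pOH = 1.34 and pH = 14.00 - 1.34 = 12.66.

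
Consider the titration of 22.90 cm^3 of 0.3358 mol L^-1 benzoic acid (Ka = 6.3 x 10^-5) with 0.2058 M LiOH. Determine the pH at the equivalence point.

n(C6H5COOH) = 0.3358 x 0.02290 = 0.007690 mol; V(LiOH) at equivalence = 0.007690/0.2058 = 0.03737 L.
At equivalence all the acid is converted to C6H5COO-; total volume = 0.02290 + 0.03737 = 0.06027 L, so [C6H5COO-] = 0.007690/0.06027 = 0.1276 M.
Kb = Kw/Ka = 1.0e-14 / 6.3 x 10^-5 = 1.59e-10.
[OH^-] = sqrt(Kb x [C6H5COO-]) = sqrt(1.59e-10 x 0.1276) = 4.50e-6 M.
pOH = 5.35, so pH = 14.00 - 5.35 = 8.65.

8.65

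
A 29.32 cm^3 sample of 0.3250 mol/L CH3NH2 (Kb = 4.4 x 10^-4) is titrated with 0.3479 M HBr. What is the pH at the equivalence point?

n(CH3NH2) = 0.3250 x 0.02932 = 0.009529 mol; V(HBr) at equivalence = 0.009529/0.3479 = 0.02739 L.
At equivalence the base is fully converted to CH3NH3+; total volume = 0.05671 L, so [CH3NH3+] = 0.009529/0.05671 = 0.1680 M.
Ka(CH3NH3+) = Kw/Kb = 1.0e-14 / 4.4 x 10^-4 = 2.27e-11.
[H^+] = sqrt(Ka x [CH3NH3+]) = sqrt(2.27e-11 x 0.1680) = 1.95e-6 M.
pH = -log(1.95e-6) = 5.71.

5.71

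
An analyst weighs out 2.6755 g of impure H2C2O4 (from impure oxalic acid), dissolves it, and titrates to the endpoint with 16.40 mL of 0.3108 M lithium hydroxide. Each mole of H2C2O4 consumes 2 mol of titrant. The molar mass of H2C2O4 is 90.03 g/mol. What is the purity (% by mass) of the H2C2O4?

n(LiOH) = 0.3108 x 0.01640 = 0.005097 mol.
n(H2C2O4) = 0.005097 / 2 = 0.002549 mol.
mass of H2C2O4 = 0.002549 x 90.03 = 0.2294 g.
% purity = 0.2294 / 2.6755 x 100 = 8.58%.

8.58%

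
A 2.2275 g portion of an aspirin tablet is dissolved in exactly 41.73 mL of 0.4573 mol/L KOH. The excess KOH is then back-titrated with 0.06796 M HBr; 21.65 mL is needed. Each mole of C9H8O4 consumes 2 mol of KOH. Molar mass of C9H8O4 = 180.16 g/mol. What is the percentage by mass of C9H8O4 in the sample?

Total n(KOH) added = 0.4573 x 0.04173 = 0.01908 mol.
n(HBr) used = 0.06796 x 0.02165 = 0.001471 mol, which equals the excess n(KOH).
So n(KOH) consumed by the sample = 0.01908 - 0.001471 = 0.01761 mol.
n(C9H8O4) = 0.01761 / 2 = 0.008806 mol.
mass C9H8O4 = 0.008806 x 180.16 = 1.586 g, so %C9H8O4 = 1.586/2.2275 x 100 = 71.2%.

71.2%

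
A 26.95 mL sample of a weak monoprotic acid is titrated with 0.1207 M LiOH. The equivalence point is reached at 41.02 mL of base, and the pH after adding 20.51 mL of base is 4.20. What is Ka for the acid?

20.51 mL is half of the equivalence volume, so this is the half-equivalence point where [HA] = [A^-].
At half-equivalence pH = pKa, so pKa = 4.20.
Ka = 10^(-4.20) = 6.3 x 10^-5.

6.3 x 10^-5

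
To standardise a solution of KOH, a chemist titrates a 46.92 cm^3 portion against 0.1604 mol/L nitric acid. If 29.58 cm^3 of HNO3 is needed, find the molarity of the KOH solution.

0.101 M

n(HNO3) delivered = 0.1604 x 0.02958 = 0.004745 mol.
For a 1:1 reaction, n(KOH) = 0.004745 mol.
[KOH] = 0.004745 mol / 0.04692 L = 0.101 M.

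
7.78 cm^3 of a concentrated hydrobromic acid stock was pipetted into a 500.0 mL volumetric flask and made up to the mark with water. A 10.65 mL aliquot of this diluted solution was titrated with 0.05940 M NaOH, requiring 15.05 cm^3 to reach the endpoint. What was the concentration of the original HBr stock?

n(NaOH) = 0.05940 x 0.01505 = 0.0008940 mol.
n(HBr) in the aliquot = 0.0008940 mol.
[diluted HBr] = 0.0008940 / 0.01065 = 0.08394 M.
Dilution factor = 500.0/7.780 = 64.27, so [stock] = 0.08394 x 64.27 = 5.39 M.

5.39 M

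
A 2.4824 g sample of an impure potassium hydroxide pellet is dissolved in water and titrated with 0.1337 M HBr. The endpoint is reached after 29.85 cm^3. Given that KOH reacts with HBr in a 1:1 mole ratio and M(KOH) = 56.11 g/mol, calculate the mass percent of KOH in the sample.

n(HBr) = 0.1337 x 0.02985 = 0.003991 mol.
n(KOH) = 0.003991 / 1 = 0.003991 mol.
mass of KOH = 0.003991 x 56.11 = 0.2239 g.
% purity = 0.2239 / 2.4824 x 100 = 9.02%.

9.02%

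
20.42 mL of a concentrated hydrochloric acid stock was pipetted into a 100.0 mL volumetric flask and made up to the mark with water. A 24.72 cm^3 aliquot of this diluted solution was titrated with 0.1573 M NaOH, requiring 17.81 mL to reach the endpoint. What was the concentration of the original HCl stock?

n(NaOH) = 0.1573 x 0.01781 = 0.002802 mol.
n(HCl) in the aliquot = 0.002802 mol.
[diluted HCl] = 0.002802 / 0.02472 = 0.1133 M.
Dilution factor = 100.0/20.42 = 4.897, so [stock] = 0.1133 x 4.897 = 0.555 M.

0.555 M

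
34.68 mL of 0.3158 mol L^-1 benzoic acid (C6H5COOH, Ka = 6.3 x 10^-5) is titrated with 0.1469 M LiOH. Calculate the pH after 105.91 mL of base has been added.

n(acid) = 0.3158 x 0.03468 = 0.01095 mol; n(LiOH) added = 0.1469 x 0.1059 = 0.01556 mol.
Base is in excess by 0.01556 - 0.01095 = 0.004606 mol in a total volume of 0.1406 L.
[OH^-] = 0.004606/0.1406 = 0.03276 M, so pOH = 1.48 and pH = 14.00 - 1.48 = 12.52.

12.52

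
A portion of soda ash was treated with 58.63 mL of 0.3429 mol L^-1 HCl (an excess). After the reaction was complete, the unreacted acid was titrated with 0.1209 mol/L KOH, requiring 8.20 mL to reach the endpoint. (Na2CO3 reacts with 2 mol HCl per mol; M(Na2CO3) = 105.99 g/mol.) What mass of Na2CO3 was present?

Total n(HCl) added = 0.3429 x 0.05863 = 0.02010 mol.
n(KOH) used = 0.1209 x 0.008200 = 0.0009914 mol, which equals the excess n(HCl).
So n(HCl) consumed by the sample = 0.02010 - 0.0009914 = 0.01911 mol.
n(Na2CO3) = 0.01911 / 2 = 0.009556 mol.
mass = 0.009556 mol x 105.99 g/mol = 1.01 g.

1.01 g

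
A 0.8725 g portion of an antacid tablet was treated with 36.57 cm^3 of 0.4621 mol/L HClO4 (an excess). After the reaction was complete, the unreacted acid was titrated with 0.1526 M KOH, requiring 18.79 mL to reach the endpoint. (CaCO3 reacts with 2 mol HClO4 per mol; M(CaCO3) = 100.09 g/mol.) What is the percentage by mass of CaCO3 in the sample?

80.5%

Total n(HClO4) added = 0.4621 x 0.03657 = 0.01690 mol.
n(KOH) used = 0.1526 x 0.01879 = 0.002867 mol, which equals the excess n(HClO4).
So n(HClO4) consumed by the sample = 0.01690 - 0.002867 = 0.01403 mol.
n(CaCO3) = 0.01403 / 2 = 0.007016 mol.
mass CaCO3 = 0.007016 x 100.09 = 0.7022 g, so %CaCO3 = 0.7022/0.8725 x 100 = 80.5%.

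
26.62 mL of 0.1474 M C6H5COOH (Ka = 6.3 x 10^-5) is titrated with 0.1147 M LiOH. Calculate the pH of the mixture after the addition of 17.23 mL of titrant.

Initial n(C6H5COOH) = 0.1474 x 0.02662 = 0.003924 mol.
n(LiOH) added = 0.1147 x 0.01723 = 0.001976 mol, converting that many moles of C6H5COOH to C6H5COO-.
Remaining n(C6H5COOH) = 0.001948 mol; n(C6H5COO-) = 0.001976 mol.
By Henderson-Hasselbalch, pH = pKa + log([A^-]/[HA]) = 4.20 + log(0.001976/0.001948) = 4.20 + (+0.01) = 4.21.

4.21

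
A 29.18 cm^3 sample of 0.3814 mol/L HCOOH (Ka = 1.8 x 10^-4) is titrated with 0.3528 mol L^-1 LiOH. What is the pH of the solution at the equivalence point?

8.50

n(HCOOH) = 0.3814 x 0.02918 = 0.01113 mol; V(LiOH) at equivalence = 0.01113/0.3528 = 0.03155 L.
At equivalence all the acid is converted to HCOO-; total volume = 0.02918 + 0.03155 = 0.06073 L, so [HCOO-] = 0.01113/0.06073 = 0.1833 M.
Kb = Kw/Ka = 1.0e-14 / 1.8 x 10^-4 = 5.56e-11.
[OH^-] = sqrt(Kb x [HCOO-]) = sqrt(5.56e-11 x 0.1833) = 3.19e-6 M.
pOH = 5.50, so pH = 14.00 - 5.50 = 8.50.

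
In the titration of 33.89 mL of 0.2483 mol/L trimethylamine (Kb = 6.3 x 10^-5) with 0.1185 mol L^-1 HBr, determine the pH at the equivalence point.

5.45

n((CH3)3N) = 0.2483 x 0.03389 = 0.008415 mol; V(HBr) at equivalence = 0.008415/0.1185 = 0.07101 L.
At equivalence the base is fully converted to (CH3)3NH+; total volume = 0.1049 L, so [(CH3)3NH+] = 0.008415/0.1049 = 0.08022 M.
Ka((CH3)3NH+) = Kw/Kb = 1.0e-14 / 6.3 x 10^-5 = 1.59e-10.
[H^+] = sqrt(Ka x [(CH3)3NH+]) = sqrt(1.59e-10 x 0.08022) = 3.57e-6 M.
pH = -log(3.57e-6) = 5.45.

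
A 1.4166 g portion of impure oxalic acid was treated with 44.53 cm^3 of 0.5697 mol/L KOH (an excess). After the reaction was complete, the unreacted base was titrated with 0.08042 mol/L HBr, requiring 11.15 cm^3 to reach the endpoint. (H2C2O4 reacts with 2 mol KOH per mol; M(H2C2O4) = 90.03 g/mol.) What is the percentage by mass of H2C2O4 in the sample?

Total n(KOH) added = 0.5697 x 0.04453 = 0.02537 mol.
n(HBr) used = 0.08042 x 0.01115 = 0.0008967 mol, which equals the excess n(KOH).
So n(KOH) consumed by the sample = 0.02537 - 0.0008967 = 0.02447 mol.
n(H2C2O4) = 0.02447 / 2 = 0.01224 mol.
mass H2C2O4 = 0.01224 x 90.03 = 1.102 g, so %H2C2O4 = 1.102/1.4166 x 100 = 77.8%.

77.8%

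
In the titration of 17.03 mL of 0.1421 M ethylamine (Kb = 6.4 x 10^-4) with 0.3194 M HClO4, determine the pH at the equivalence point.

5.91

n(C2H5NH2) = 0.1421 x 0.01703 = 0.002420 mol; V(HClO4) at equivalence = 0.002420/0.3194 = 0.007577 L.
At equivalence the base is fully converted to C2H5NH3+; total volume = 0.02461 L, so [C2H5NH3+] = 0.002420/0.02461 = 0.09835 M.
Ka(C2H5NH3+) = Kw/Kb = 1.0e-14 / 6.4 x 10^-4 = 1.56e-11.
[H^+] = sqrt(Ka x [C2H5NH3+]) = sqrt(1.56e-11 x 0.09835) = 1.24e-6 M.
pH = -log(1.24e-6) = 5.91.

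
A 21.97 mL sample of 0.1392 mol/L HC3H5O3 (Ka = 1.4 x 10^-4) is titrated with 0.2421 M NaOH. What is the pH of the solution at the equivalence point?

8.40

n(HC3H5O3) = 0.1392 x 0.02197 = 0.003058 mol; V(NaOH) at equivalence = 0.003058/0.2421 = 0.01263 L.
At equivalence all the acid is converted to C3H5O3-; total volume = 0.02197 + 0.01263 = 0.03460 L, so [C3H5O3-] = 0.003058/0.03460 = 0.08838 M.
Kb = Kw/Ka = 1.0e-14 / 1.4 x 10^-4 = 7.14e-11.
[OH^-] = sqrt(Kb x [C3H5O3-]) = sqrt(7.14e-11 x 0.08838) = 2.51e-6 M.
pOH = 5.60, so pH = 14.00 - 5.60 = 8.40.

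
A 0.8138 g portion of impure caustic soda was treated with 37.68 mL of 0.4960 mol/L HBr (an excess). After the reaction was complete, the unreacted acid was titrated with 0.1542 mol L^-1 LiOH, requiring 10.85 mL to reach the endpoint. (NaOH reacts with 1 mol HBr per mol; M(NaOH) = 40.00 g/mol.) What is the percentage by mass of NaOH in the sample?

83.6%

Total n(HBr) added = 0.4960 x 0.03768 = 0.01869 mol.
n(LiOH) used = 0.1542 x 0.01085 = 0.001673 mol, which equals the excess n(HBr).
So n(HBr) consumed by the sample = 0.01869 - 0.001673 = 0.01702 mol.
n(NaOH) = 0.01702 / 1 = 0.01702 mol.
mass NaOH = 0.01702 x 40.00 = 0.6806 g, so %NaOH = 0.6806/0.8138 x 100 = 83.6%.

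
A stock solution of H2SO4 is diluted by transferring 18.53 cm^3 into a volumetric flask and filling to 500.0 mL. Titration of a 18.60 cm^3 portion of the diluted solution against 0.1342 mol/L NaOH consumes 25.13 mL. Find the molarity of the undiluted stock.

n(NaOH) = 0.1342 x 0.02513 = 0.003372 mol.
n(H2SO4) in the aliquot = 0.003372 x 1/2 = 0.001686 mol.
[diluted H2SO4] = 0.001686 / 0.01860 = 0.09066 M.
Dilution factor = 500.0/18.53 = 26.98, so [stock] = 0.09066 x 26.98 = 2.45 M.

2.45 M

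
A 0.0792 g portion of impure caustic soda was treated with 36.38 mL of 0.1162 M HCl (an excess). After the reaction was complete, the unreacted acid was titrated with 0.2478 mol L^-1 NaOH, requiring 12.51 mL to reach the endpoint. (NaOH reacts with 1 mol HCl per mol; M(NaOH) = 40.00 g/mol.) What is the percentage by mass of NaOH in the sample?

Total n(HCl) added = 0.1162 x 0.03638 = 0.004227 mol.
n(NaOH) used = 0.2478 x 0.01251 = 0.003100 mol, which equals the excess n(HCl).
So n(HCl) consumed by the sample = 0.004227 - 0.003100 = 0.001127 mol.
n(NaOH) = 0.001127 / 1 = 0.001127 mol.
mass NaOH = 0.001127 x 40.00 = 0.04510 g, so %NaOH = 0.04510/0.0792 x 100 = 56.9%.

56.9%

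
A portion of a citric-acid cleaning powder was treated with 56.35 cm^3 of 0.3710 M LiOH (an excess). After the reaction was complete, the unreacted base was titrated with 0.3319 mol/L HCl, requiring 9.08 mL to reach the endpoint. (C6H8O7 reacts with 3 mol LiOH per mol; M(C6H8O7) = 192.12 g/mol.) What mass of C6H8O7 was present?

Total n(LiOH) added = 0.3710 x 0.05635 = 0.02091 mol.
n(HCl) used = 0.3319 x 0.009080 = 0.003014 mol, which equals the excess n(LiOH).
So n(LiOH) consumed by the sample = 0.02091 - 0.003014 = 0.01789 mol.
n(C6H8O7) = 0.01789 / 3 = 0.005964 mol.
mass = 0.005964 mol x 192.12 g/mol = 1.15 g.

1.15 g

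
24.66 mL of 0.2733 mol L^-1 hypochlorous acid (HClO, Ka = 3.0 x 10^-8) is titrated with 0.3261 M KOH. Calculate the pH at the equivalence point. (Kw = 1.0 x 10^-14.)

10.35

n(HClO) = 0.2733 x 0.02466 = 0.006740 mol; V(KOH) at equivalence = 0.006740/0.3261 = 0.02067 L.
At equivalence all the acid is converted to ClO-; total volume = 0.02466 + 0.02067 = 0.04533 L, so [ClO-] = 0.006740/0.04533 = 0.1487 M.
Kb = Kw/Ka = 1.0e-14 / 3.0 x 10^-8 = 3.33e-7.
[OH^-] = sqrt(Kb x [ClO-]) = sqrt(3.33e-7 x 0.1487) = 0.000223 M.
pOH = 3.65, so pH = 14.00 - 3.65 = 10.35.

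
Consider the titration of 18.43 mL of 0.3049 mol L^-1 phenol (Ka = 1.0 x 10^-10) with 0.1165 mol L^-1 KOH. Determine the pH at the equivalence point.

11.46

n(C6H5OH) = 0.3049 x 0.01843 = 0.005619 mol; V(KOH) at equivalence = 0.005619/0.1165 = 0.04823 L.
At equivalence all the acid is converted to C6H5O-; total volume = 0.01843 + 0.04823 = 0.06666 L, so [C6H5O-] = 0.005619/0.06666 = 0.08429 M.
Kb = Kw/Ka = 1.0e-14 / 1.0 x 10^-10 = 0.000100.
[OH^-] = sqrt(Kb x [C6H5O-]) = sqrt(0.000100 x 0.08429) = 0.00290 M.
pOH = 2.54, so pH = 14.00 - 2.54 = 11.46.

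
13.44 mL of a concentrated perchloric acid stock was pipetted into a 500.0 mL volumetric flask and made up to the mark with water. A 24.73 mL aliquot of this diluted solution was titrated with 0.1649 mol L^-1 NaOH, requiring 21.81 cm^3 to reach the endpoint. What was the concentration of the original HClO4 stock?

5.41 M

n(NaOH) = 0.1649 x 0.02181 = 0.003596 mol.
n(HClO4) in the aliquot = 0.003596 mol.
[diluted HClO4] = 0.003596 / 0.02473 = 0.1454 M.
Dilution factor = 500.0/13.44 = 37.20, so [stock] = 0.1454 x 37.20 = 5.41 M.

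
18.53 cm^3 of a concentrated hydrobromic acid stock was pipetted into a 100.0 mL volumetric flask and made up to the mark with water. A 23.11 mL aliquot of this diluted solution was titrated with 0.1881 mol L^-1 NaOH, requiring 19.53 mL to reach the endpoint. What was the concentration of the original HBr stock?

0.858 M

n(NaOH) = 0.1881 x 0.01953 = 0.003674 mol.
n(HBr) in the aliquot = 0.003674 mol.
[diluted HBr] = 0.003674 / 0.02311 = 0.1590 M.
Dilution factor = 100.0/18.53 = 5.397, so [stock] = 0.1590 x 5.397 = 0.858 M.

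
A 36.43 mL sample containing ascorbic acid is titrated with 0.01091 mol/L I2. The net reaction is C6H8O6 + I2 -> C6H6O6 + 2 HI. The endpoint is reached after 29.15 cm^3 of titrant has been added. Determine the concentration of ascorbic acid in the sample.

0.00873 M

n(I2) = 0.01091 x 0.02915 = 0.0003180 mol.
From the balanced equation, 1 mol I2 reacts with 1 mol ascorbic acid, so n(ascorbic acid) = 0.0003180 x 1/1 = 0.0003180 mol.
[ascorbic acid] = 0.0003180 / 0.03643 L = 0.00873 M.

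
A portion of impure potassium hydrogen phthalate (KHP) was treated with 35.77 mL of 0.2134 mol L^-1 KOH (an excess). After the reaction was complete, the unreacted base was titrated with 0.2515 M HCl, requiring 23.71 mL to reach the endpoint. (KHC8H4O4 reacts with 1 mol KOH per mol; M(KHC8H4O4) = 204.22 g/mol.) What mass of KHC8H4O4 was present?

Total n(KOH) added = 0.2134 x 0.03577 = 0.007633 mol.
n(HCl) used = 0.2515 x 0.02371 = 0.005963 mol, which equals the excess n(KOH).
So n(KOH) consumed by the sample = 0.007633 - 0.005963 = 0.001670 mol.
n(KHC8H4O4) = 0.001670 / 1 = 0.001670 mol.
mass = 0.001670 mol x 204.22 g/mol = 0.341 g.

0.341 g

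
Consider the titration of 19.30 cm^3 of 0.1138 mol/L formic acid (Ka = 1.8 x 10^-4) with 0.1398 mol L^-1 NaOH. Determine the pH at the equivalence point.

n(HCOOH) = 0.1138 x 0.01930 = 0.002196 mol; V(NaOH) at equivalence = 0.002196/0.1398 = 0.01571 L.
At equivalence all the acid is converted to HCOO-; total volume = 0.01930 + 0.01571 = 0.03501 L, so [HCOO-] = 0.002196/0.03501 = 0.06273 M.
Kb = Kw/Ka = 1.0e-14 / 1.8 x 10^-4 = 5.56e-11.
[OH^-] = sqrt(Kb x [HCOO-]) = sqrt(5.56e-11 x 0.06273) = 1.87e-6 M.
pOH = 5.73, so pH = 14.00 - 5.73 = 8.27.

8.27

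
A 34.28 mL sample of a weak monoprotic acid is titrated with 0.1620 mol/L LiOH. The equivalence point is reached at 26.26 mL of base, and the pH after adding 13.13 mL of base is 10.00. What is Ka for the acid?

1.0 x 10^-10

13.13 mL is half of the equivalence volume, so this is the half-equivalence point where [HA] = [A^-].
At half-equivalence pH = pKa, so pKa = 10.00.
Ka = 10^(-10.00) = 1.0 x 10^-10.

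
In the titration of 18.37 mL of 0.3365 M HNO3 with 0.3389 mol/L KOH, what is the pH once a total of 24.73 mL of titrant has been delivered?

12.71

n(acid) = 0.3365 x 0.01837 = 0.006182 mol; n(KOH) added = 0.3389 x 0.02473 = 0.008381 mol.
Base is in excess by 0.008381 - 0.006182 = 0.002199 mol in a total volume of 0.04310 L.
[OH^-] = 0.002199/0.04310 = 0.05103 M, so pOH = 1.29 and pH = 14.00 - 1.29 = 12.71.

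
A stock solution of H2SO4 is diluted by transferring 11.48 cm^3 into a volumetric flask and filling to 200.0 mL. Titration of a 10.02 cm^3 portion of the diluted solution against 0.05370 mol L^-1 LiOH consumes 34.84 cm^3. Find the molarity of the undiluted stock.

1.63 M

n(LiOH) = 0.05370 x 0.03484 = 0.001871 mol.
n(H2SO4) in the aliquot = 0.001871 x 1/2 = 0.0009355 mol.
[diluted H2SO4] = 0.0009355 / 0.01002 = 0.09336 M.
Dilution factor = 200.0/11.48 = 17.42, so [stock] = 0.09336 x 17.42 = 1.63 M.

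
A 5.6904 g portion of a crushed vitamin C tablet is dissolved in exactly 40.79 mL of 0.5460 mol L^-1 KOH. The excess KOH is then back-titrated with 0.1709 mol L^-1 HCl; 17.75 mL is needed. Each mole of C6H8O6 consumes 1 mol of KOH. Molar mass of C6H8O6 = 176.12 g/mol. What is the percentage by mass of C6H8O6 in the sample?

59.5%

Total n(KOH) added = 0.5460 x 0.04079 = 0.02227 mol.
n(HCl) used = 0.1709 x 0.01775 = 0.003033 mol, which equals the excess n(KOH).
So n(KOH) consumed by the sample = 0.02227 - 0.003033 = 0.01924 mol.
n(C6H8O6) = 0.01924 / 1 = 0.01924 mol.
mass C6H8O6 = 0.01924 x 176.12 = 3.388 g, so %C6H8O6 = 3.388/5.6904 x 100 = 59.5%.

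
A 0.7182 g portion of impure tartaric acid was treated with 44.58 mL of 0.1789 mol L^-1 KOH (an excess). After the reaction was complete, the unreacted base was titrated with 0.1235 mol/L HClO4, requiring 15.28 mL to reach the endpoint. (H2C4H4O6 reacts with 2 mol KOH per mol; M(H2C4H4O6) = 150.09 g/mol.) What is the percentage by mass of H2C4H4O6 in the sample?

Total n(KOH) added = 0.1789 x 0.04458 = 0.007975 mol.
n(HClO4) used = 0.1235 x 0.01528 = 0.001887 mol, which equals the excess n(KOH).
So n(KOH) consumed by the sample = 0.007975 - 0.001887 = 0.006088 mol.
n(H2C4H4O6) = 0.006088 / 2 = 0.003044 mol.
mass H2C4H4O6 = 0.003044 x 150.09 = 0.4569 g, so %H2C4H4O6 = 0.4569/0.7182 x 100 = 63.6%.

63.6%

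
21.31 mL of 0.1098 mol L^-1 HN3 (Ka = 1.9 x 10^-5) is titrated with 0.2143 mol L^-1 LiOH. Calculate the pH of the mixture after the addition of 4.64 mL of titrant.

Initial n(HN3) = 0.1098 x 0.02131 = 0.002340 mol.
n(LiOH) added = 0.2143 x 0.004640 = 0.0009944 mol, converting that many moles of HN3 to N3-.
Remaining n(HN3) = 0.001345 mol; n(N3-) = 0.0009944 mol.
By Henderson-Hasselbalch, pH = pKa + log([A^-]/[HA]) = 4.72 + log(0.0009944/0.001345) = 4.72 + (-0.13) = 4.59.

4.59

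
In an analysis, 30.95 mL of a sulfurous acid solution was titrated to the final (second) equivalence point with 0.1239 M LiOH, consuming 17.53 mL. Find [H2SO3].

n(LiOH) = 0.1239 x 0.01753 = 0.002172 mol.
At the final (second) equivalence point, 2 mol OH^- react per mol H2SO3, so n(H2SO3) = 0.002172 / 2 = 0.001086 mol.
[H2SO3] = 0.001086 / 0.03095 L = 0.0351 M.

0.0351 M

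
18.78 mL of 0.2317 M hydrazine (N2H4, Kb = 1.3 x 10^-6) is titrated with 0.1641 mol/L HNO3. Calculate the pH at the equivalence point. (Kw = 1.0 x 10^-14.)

n(N2H4) = 0.2317 x 0.01878 = 0.004351 mol; V(HNO3) at equivalence = 0.004351/0.1641 = 0.02652 L.
At equivalence the base is fully converted to N2H5+; total volume = 0.04530 L, so [N2H5+] = 0.004351/0.04530 = 0.09606 M.
Ka(N2H5+) = Kw/Kb = 1.0e-14 / 1.3 x 10^-6 = 7.69e-9.
[H^+] = sqrt(Ka x [N2H5+]) = sqrt(7.69e-9 x 0.09606) = 2.72e-5 M.
pH = -log(2.72e-5) = 4.57.

4.57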